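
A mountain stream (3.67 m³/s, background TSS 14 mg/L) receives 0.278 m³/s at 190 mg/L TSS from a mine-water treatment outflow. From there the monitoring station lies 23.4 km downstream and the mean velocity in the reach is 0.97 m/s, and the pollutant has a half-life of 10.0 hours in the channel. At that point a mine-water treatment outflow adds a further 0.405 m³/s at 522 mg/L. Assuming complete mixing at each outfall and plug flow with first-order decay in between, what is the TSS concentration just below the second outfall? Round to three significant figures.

Conservation of mass: C = (3.670·14.00 + 0.2780·190.0) / 3.948 = 104.2/3.948 = 26.39 mg/L; combined flow 3.948 m³/s.
Travel time t = 23.4·1000 / 0.97 = 24120 s = 6.701 h.
Half-life 10.0 h → k = ln 2 / 10.0 = 0.06931 h⁻¹ = 1.664 d⁻¹.
First-order decay: C = 26.39·exp(−k·t) = 26.39·0.6285 = 16.59 mg/L.
Second outfall: C = (3.948·16.59 + 0.4050·522.0)/4.353 = 63.61 mg/L.

63.6 mg/L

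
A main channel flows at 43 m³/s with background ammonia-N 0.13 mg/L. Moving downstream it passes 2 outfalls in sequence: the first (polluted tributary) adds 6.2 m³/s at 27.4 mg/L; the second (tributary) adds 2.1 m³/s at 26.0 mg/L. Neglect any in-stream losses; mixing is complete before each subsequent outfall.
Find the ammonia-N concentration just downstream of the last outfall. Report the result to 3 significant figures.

After outfall 1: Q = 43.00 + 6.200 = 49.20 m³/s; C = (43.00·0.1300 + 6.200·27.40)/49.20 = 3.566 mg/L.
After outfall 2: Q = 49.20 + 2.100 = 51.30 m³/s; C = (49.20·3.566 + 2.100·26.00)/51.30 = 4.485 mg/L.

4.48 mg/L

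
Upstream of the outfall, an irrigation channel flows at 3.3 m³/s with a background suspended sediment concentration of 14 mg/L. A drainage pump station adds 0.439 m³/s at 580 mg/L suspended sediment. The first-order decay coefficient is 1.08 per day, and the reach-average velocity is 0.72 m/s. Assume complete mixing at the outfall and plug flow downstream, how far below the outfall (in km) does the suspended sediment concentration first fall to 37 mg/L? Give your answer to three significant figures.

44.7 km

Mass balance: C = (3.300·14.00 + 0.4390·580.0) / 3.739 = 300.8/3.739 = 80.45 mg/L.
Set 80.45·exp(−k·t) = 37 → t = ln(80.45/37)/k = 62140 s = 17.26 h.
Distance = v·t = 0.72·62140 = 44740 m = 44.74 km.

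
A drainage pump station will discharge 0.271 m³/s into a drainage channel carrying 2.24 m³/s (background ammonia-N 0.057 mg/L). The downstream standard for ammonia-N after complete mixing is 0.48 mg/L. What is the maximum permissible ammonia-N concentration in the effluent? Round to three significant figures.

At the limit, (Qr·Cr + Qe·Cₑ)/(Qr + Qe) = 0.48:
Cₑ = (2.511·0.48 − 2.240·0.05700) / 0.2710 = 3.976 mg/L.

3.98 mg/L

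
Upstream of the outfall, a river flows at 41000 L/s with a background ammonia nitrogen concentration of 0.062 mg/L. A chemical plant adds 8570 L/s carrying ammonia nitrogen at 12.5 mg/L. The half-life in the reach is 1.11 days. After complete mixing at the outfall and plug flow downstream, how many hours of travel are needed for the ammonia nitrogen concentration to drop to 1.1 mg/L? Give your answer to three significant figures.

Flow-weighted average: C = (41000·0.06200 + 8570·12.50) / 49570 = 109700/49570 = 2.212 mg/L.
Half-life 1.11 d → k = ln 2 / 1.11 = 0.6245 d⁻¹.
2.212·exp(−k·t) = 1.1 → t = ln(2.212/1.1)/k = 96680 s = 26.86 h.

26.9 h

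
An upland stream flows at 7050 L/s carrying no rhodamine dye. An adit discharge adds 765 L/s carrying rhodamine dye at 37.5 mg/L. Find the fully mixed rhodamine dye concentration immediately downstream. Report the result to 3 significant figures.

Mixed concentration C = ΣQC/ΣQ = (7050·0 + 765.0·37.50) / 7815 = 28690/7815 = 3.671 mg/L.

3.67 mg/L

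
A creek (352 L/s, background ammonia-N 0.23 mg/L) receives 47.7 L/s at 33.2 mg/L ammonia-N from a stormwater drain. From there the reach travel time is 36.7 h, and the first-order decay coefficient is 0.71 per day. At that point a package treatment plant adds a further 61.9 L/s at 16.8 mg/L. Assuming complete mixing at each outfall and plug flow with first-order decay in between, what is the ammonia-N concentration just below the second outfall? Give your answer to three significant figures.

Flow-weighted average: C = (352.0·0.2300 + 47.70·33.20) / 399.7 = 1665/399.7 = 4.165 mg/L; combined flow 399.7 L/s.
Decay over the reach: 4.165·exp(−kt) = 4.165·0.3377 = 1.406 mg/L.
Second outfall: C = (399.7·1.406 + 61.90·16.80)/461.6 = 3.471 mg/L.

3.47 mg/L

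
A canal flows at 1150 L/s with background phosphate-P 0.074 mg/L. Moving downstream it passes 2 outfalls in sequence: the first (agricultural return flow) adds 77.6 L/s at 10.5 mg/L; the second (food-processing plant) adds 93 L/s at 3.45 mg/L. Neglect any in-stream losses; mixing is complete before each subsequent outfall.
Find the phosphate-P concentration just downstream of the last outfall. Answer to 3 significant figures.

Below outfall 1: Q → 1228 L/s, C = (1150·0.07400 + 77.60·10.50)/1228 = 0.7331 mg/L.
Below outfall 2: Q → 1321 L/s, C = (1228·0.7331 + 93.00·3.450)/1321 = 0.9244 mg/L.

0.924 mg/L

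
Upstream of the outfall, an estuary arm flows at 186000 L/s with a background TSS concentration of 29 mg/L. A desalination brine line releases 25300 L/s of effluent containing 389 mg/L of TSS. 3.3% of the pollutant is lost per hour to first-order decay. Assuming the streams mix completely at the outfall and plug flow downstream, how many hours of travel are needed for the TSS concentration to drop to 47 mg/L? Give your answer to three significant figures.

Flow-weighted average: C = (186000·29.00 + 25300·389.0) / 211300 = 15240000/211300 = 72.10 mg/L.
3.3%/h lost → k = −ln(1 − 0.033) = 0.03356 h⁻¹.
72.10·exp(−k·t) = 47 → t = ln(72.10/47)/k = 45910 s = 12.75 h.

12.8 h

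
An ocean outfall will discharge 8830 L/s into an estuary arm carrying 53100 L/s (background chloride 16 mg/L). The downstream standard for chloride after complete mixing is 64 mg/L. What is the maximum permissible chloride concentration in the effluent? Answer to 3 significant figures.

353 mg/L

At the limit, (Qr·Cr + Qe·Cₑ)/(Qr + Qe) = 64:
Cₑ = (61930·64 − 53100·16.00) / 8830 = 352.7 mg/L.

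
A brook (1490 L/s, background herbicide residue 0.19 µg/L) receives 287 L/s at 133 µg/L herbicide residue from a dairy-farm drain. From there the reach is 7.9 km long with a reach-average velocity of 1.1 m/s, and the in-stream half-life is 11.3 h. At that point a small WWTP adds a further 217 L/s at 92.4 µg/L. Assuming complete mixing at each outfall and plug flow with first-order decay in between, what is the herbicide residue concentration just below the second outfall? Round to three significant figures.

Mass balance: C = (1490·0.1900 + 287.0·133.0) / 1777 = 38450/1777 = 21.64 µg/L; combined flow 1777 L/s.
Travel time t = 7.9·1000 / 1.1 = 7182 s = 1.995 h.
Half-life 11.3 h → k = ln 2 / 11.3 = 0.06134 h⁻¹ = 1.472 d⁻¹.
First-order decay: C = 21.64·exp(−k·t) = 21.64·0.8848 = 19.15 µg/L.
At the second outfall, C = (1777·19.15 + 217.0·92.40) / (1777 + 217.0) = 27.12 µg/L.

27.1 µg/L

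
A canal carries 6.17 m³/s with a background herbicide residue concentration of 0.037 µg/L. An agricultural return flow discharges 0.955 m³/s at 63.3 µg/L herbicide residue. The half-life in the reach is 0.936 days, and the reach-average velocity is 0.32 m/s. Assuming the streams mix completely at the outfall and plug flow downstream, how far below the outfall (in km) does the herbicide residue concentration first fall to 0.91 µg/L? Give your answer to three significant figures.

83.5 km

Flow-weighted average: C = (6.170·0.03700 + 0.9550·63.30) / 7.125 = 60.68/7.125 = 8.516 µg/L.
Half-life 0.936 d → k = ln 2 / 0.936 = 0.7405 d⁻¹.
Set 8.516·exp(−k·t) = 0.91 → t = ln(8.516/0.91)/k = 260900 s = 72.48 h.
Distance = v·t = 0.32·260900 = 83490 m = 83.49 km.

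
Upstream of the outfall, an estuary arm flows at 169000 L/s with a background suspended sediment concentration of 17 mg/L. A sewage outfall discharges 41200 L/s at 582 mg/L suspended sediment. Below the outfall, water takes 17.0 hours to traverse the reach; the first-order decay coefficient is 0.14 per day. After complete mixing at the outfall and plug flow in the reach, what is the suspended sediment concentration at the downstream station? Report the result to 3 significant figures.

116 mg/L

Conservation of mass: C = (169000·17.00 + 41200·582.0) / 210200 = 26850000/210200 = 127.7 mg/L.
Decay over the reach: 127.7·exp(−kt) = 127.7·0.9056 = 115.7 mg/L.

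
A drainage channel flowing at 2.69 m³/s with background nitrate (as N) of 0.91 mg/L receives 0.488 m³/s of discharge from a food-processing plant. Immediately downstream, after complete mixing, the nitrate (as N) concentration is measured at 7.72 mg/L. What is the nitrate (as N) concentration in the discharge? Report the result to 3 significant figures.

45.3 mg/L

Mass balance: 2.690·0.9100 + 0.4880·Cₑ = 3.178·7.720
→ Cₑ = (3.178·7.720 − 2.690·0.9100) / 0.4880 = 45.26 mg/L.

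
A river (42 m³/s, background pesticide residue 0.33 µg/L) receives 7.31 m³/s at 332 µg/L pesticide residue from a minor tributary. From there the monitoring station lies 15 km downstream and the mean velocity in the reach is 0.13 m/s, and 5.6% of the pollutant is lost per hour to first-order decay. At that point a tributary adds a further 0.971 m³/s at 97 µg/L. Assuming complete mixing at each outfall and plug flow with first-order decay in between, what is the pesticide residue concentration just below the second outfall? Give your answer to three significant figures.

9.53 µg/L

Flow-weighted average: C = (42.00·0.3300 + 7.310·332.0) / 49.31 = 2441/49.31 = 49.50 µg/L; combined flow 49.31 m³/s.
Travel time t = 15·1000 / 0.13 = 115400 s = 32.05 h.
5.6%/h lost → k = −ln(1 − 0.056) = 0.05763 h⁻¹.
After decay, C = 49.50 × e^(−kt) = 49.50 × 0.1577 = 7.806 µg/L.
At the second outfall, C = (49.31·7.806 + 0.9710·97.00) / (49.31 + 0.9710) = 9.528 µg/L.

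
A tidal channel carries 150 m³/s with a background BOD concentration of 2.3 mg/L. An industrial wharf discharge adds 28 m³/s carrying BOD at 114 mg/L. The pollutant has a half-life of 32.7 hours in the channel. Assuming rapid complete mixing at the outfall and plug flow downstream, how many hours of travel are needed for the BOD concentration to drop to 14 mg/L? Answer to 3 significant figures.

16.5 h

After mixing, C = (150.0·2.300 + 28.00·114.0) / 178.0 = 3537/178.0 = 19.87 mg/L.
Half-life 32.7 h → k = ln 2 / 32.7 = 0.02120 h⁻¹ = 0.5087 d⁻¹.
19.87·exp(−k·t) = 14 → t = ln(19.87/14)/k = 59470 s = 16.52 h.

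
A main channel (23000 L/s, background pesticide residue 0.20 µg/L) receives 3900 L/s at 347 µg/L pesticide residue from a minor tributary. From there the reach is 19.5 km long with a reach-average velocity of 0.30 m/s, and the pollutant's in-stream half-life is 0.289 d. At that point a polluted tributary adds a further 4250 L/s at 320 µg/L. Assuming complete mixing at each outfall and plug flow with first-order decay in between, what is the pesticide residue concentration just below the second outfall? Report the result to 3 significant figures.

50.8 µg/L

Flow-weighted average: C = (23000·0.2000 + 3900·347.0) / 26900 = 1358000/26900 = 50.48 µg/L; combined flow 26900 L/s.
Travel time t = 19.5·1000 / 0.30 = 65000 s = 18.06 h.
Half-life 0.289 d → k = ln 2 / 0.289 = 2.398 d⁻¹.
After decay, C = 50.48 × e^(−kt) = 50.48 × 0.1646 = 8.308 µg/L.
At the second outfall, C = (26900·8.308 + 4250·320.0) / (26900 + 4250) = 50.83 µg/L.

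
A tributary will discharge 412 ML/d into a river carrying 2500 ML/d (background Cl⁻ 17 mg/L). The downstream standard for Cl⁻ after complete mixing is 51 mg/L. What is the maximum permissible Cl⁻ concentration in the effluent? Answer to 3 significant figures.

257 mg/L

At the limit, (Qr·Cr + Qe·Cₑ)/(Qr + Qe) = 51:
Cₑ = (2912·51 − 2500·17.00) / 412.0 = 257.3 mg/L.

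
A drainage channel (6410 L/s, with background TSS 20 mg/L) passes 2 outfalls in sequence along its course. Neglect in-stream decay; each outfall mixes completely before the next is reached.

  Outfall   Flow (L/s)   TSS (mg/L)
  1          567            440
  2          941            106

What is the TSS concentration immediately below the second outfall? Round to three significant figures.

60.3 mg/L

Outfall 1: combined Q = 6977 L/s; C = (6410·20.00 + 567.0·440.0)/6977 = 54.13 mg/L.
Outfall 2: combined Q = 7918 L/s; C = (6977·54.13 + 941.0·106.0)/7918 = 60.30 mg/L.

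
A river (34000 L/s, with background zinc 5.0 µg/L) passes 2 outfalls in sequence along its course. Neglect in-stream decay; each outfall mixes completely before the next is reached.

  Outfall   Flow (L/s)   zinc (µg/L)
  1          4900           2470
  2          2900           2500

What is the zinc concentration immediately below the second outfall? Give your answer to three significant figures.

After outfall 1: Q = 34000 + 4900 = 38900 L/s; C = (34000·5.000 + 4900·2470)/38900 = 315.5 µg/L.
After outfall 2: Q = 38900 + 2900 = 41800 L/s; C = (38900·315.5 + 2900·2500)/41800 = 467.1 µg/L.

467 µg/L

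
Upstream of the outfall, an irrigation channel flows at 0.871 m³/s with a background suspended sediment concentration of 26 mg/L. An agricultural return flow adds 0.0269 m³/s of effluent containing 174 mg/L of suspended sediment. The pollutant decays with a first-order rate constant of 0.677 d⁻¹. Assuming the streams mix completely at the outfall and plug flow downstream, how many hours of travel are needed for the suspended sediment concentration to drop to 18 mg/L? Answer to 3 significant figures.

Mass balance: C = (0.8710·26.00 + 0.02690·174.0) / 0.8979 = 27.33/0.8979 = 30.43 mg/L.
30.43·exp(−k·t) = 18 → t = ln(30.43/18)/k = 67030 s = 18.62 h.

18.6 h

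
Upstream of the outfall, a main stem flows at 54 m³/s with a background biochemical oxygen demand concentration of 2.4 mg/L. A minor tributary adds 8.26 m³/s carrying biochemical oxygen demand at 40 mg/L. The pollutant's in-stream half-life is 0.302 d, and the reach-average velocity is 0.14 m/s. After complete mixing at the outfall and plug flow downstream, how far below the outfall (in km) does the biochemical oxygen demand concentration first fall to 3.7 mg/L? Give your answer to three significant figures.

3.64 km

Mixed concentration C = ΣQC/ΣQ = (54.00·2.400 + 8.260·40.00) / 62.26 = 460.0/62.26 = 7.388 mg/L.
Half-life 0.302 d → k = ln 2 / 0.302 = 2.295 d⁻¹.
Set 7.388·exp(−k·t) = 3.7 → t = ln(7.388/3.7)/k = 26030 s = 7.232 h.
Distance = v·t = 0.14·26030 = 3645 m = 3.645 km.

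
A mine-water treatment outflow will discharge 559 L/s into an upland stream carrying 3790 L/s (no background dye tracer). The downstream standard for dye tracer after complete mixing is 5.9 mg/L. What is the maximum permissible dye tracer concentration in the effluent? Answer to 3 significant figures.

At the limit, (Qr·Cr + Qe·Cₑ)/(Qr + Qe) = 5.9:
Cₑ = (4349·5.9 − 3790·0) / 559.0 = 45.90 mg/L.

45.9 mg/L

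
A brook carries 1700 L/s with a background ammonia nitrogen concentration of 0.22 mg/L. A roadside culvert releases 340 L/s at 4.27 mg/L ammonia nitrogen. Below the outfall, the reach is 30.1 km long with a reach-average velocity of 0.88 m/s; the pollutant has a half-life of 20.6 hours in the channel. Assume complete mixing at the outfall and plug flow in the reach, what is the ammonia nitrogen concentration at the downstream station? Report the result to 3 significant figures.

After mixing, C = (1700·0.2200 + 340.0·4.270) / 2040 = 1826/2040 = 0.8950 mg/L.
Travel time t = 30.1·1000 / 0.88 = 34200 s = 9.501 h.
Half-life 20.6 h → k = ln 2 / 20.6 = 0.03365 h⁻¹ = 0.8076 d⁻¹.
Decay over the reach: 0.8950·exp(−kt) = 0.8950·0.7264 = 0.6501 mg/L.

0.650 mg/L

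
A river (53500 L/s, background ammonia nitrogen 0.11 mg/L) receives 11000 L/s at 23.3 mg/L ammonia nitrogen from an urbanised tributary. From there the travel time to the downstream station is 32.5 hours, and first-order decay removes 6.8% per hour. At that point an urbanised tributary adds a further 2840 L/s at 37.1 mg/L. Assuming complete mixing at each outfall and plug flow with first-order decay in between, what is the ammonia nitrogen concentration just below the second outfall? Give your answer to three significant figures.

Conservation of mass: C = (53500·0.1100 + 11000·23.30) / 64500 = 262200/64500 = 4.065 mg/L; combined flow 64500 L/s.
6.8%/h lost → k = −ln(1 − 0.068) = 0.07042 h⁻¹.
After decay, C = 4.065 × e^(−kt) = 4.065 × 0.1014 = 0.4122 mg/L.
At the second outfall, C = (64500·0.4122 + 2840·37.10) / (64500 + 2840) = 1.959 mg/L.

1.96 mg/L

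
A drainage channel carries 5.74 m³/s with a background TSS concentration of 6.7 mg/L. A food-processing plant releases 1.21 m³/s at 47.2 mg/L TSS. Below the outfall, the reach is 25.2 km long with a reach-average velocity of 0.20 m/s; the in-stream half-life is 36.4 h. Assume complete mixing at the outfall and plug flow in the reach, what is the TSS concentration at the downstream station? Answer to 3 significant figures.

7.06 mg/L

Flow-weighted average: C = (5.740·6.700 + 1.210·47.20) / 6.950 = 95.57/6.950 = 13.75 mg/L.
Travel time t = 25.2·1000 / 0.20 = 126000 s = 35.00 h.
Half-life 36.4 h → k = ln 2 / 36.4 = 0.01904 h⁻¹ = 0.4570 d⁻¹.
First-order decay: C = 13.75·exp(−k·t) = 13.75·0.5135 = 7.061 mg/L.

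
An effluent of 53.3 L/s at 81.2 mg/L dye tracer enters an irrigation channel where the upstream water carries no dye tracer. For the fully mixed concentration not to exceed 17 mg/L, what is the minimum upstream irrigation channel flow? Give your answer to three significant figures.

201 L/s

Set C_mix = 17: (Q·0 + 53.30·81.20) / (Q + 53.30) = 17
→ Q = 53.30·(81.20 − 17)/(17 − 0) = 201.3 L/s.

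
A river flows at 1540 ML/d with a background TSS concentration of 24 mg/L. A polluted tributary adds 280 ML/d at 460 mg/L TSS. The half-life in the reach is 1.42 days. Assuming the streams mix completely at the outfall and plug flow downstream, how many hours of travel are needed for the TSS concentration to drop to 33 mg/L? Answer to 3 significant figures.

49.9 h

Conservation of mass: C = (1540·24.00 + 280.0·460.0) / 1820 = 165800/1820 = 91.08 mg/L.
Half-life 1.42 d → k = ln 2 / 1.42 = 0.4881 d⁻¹.
91.08·exp(−k·t) = 33 → t = ln(91.08/33)/k = 179700 s = 49.91 h.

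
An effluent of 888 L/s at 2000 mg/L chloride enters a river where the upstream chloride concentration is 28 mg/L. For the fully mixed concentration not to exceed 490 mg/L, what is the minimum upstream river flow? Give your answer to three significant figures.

2900 L/s

Set C_mix = 490: (Q·28.00 + 888.0·2000) / (Q + 888.0) = 490
→ Q = 888.0·(2000 − 490)/(490 − 28.00) = 2902 L/s.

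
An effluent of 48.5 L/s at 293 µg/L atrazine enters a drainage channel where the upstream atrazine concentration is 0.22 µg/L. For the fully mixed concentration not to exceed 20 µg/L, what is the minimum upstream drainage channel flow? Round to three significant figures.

669 L/s

Set C_mix = 20: (Q·0.2200 + 48.50·293.0) / (Q + 48.50) = 20
→ Q = 48.50·(293.0 − 20)/(20 − 0.2200) = 669.4 L/s.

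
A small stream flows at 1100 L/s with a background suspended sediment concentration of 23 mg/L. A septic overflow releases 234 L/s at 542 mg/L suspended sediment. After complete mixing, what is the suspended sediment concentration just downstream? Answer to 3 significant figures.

114 mg/L

Flow-weighted average: C = (1100·23.00 + 234.0·542.0) / 1334 = 152100/1334 = 114.0 mg/L.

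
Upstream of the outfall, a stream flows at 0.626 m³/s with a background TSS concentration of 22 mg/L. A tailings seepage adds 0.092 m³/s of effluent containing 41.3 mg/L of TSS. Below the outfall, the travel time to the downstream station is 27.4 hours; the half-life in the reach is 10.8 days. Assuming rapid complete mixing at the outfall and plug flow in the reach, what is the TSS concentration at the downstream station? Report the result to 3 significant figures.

22.7 mg/L

Flow-weighted average: C = (0.6260·22.00 + 0.09200·41.30) / 0.7180 = 17.57/0.7180 = 24.47 mg/L.
Half-life 10.8 d → k = ln 2 / 10.8 = 0.06418 d⁻¹.
Decay over the reach: 24.47·exp(−kt) = 24.47·0.9293 = 22.74 mg/L.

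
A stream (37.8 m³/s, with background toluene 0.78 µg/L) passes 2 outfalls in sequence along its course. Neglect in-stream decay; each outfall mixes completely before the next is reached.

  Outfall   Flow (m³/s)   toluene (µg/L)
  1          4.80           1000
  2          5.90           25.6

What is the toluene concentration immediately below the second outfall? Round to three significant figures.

After outfall 1: Q = 37.80 + 4.800 = 42.60 m³/s; C = (37.80·0.7800 + 4.800·1000)/42.60 = 113.4 µg/L.
After outfall 2: Q = 42.60 + 5.900 = 48.50 m³/s; C = (42.60·113.4 + 5.900·25.60)/48.50 = 102.7 µg/L.

103 µg/L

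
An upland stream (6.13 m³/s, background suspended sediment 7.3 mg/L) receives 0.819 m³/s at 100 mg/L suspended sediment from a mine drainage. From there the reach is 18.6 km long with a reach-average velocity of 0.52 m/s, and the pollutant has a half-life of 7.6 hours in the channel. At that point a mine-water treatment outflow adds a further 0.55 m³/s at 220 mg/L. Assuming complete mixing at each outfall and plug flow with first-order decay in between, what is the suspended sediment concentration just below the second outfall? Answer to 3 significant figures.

23.0 mg/L

After mixing, C = (6.130·7.300 + 0.8190·100.0) / 6.949 = 126.6/6.949 = 18.23 mg/L; combined flow 6.949 m³/s.
Travel time t = 18.6·1000 / 0.52 = 35770 s = 9.936 h.
Half-life 7.6 h → k = ln 2 / 7.6 = 0.09120 h⁻¹ = 2.189 d⁻¹.
First-order decay: C = 18.23·exp(−k·t) = 18.23·0.4041 = 7.364 mg/L.
At the second outfall, C = (6.949·7.364 + 0.5500·220.0) / (6.949 + 0.5500) = 22.96 mg/L.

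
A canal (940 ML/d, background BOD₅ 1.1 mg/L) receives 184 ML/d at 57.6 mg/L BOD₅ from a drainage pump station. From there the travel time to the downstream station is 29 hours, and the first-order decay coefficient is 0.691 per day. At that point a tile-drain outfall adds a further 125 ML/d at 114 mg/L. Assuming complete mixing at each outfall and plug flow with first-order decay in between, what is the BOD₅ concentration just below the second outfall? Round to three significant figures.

15.5 mg/L

Conservation of mass: C = (940.0·1.100 + 184.0·57.60) / 1124 = 11630/1124 = 10.35 mg/L; combined flow 1124 ML/d.
First-order decay: C = 10.35·exp(−k·t) = 10.35·0.4339 = 4.490 mg/L.
At the second outfall, C = (1124·4.490 + 125.0·114.0) / (1124 + 125.0) = 15.45 mg/L.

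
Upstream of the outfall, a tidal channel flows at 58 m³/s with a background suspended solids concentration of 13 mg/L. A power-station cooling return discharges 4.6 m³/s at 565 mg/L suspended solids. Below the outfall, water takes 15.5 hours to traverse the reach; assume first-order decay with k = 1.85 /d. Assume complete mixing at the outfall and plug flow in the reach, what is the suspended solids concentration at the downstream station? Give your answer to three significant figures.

16.2 mg/L

After mixing, C = (58.00·13.00 + 4.600·565.0) / 62.60 = 3353/62.60 = 53.56 mg/L.
Decay over the reach: 53.56·exp(−kt) = 53.56·0.3028 = 16.22 mg/L.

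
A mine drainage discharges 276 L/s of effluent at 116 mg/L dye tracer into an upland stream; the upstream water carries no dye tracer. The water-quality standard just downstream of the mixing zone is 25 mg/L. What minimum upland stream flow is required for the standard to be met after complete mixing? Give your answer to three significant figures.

Set C_mix = 25: (Q·0 + 276.0·116.0) / (Q + 276.0) = 25
→ Q = 276.0·(116.0 − 25)/(25 − 0) = 1005 L/s.

1000 L/s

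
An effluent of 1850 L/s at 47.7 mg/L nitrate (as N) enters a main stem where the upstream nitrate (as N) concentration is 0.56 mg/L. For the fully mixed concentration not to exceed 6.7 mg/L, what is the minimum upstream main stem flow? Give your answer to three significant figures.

12400 L/s

Set C_mix = 6.7: (Q·0.5600 + 1850·47.70) / (Q + 1850) = 6.7
→ Q = 1850·(47.70 − 6.7)/(6.7 − 0.5600) = 12350 L/s.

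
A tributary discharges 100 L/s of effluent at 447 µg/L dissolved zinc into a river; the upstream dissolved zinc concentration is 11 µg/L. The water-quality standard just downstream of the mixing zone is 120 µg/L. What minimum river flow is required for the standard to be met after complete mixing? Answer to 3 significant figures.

Set C_mix = 120: (Q·11.00 + 100.0·447.0) / (Q + 100.0) = 120
→ Q = 100.0·(447.0 − 120)/(120 − 11.00) = 300.0 L/s.

300 L/s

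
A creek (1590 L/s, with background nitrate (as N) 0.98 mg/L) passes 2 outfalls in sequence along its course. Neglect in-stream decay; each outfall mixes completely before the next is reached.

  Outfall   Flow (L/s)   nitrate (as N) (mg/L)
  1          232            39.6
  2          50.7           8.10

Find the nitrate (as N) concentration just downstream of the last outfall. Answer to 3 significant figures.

5.96 mg/L

After outfall 1: Q = 1590 + 232.0 = 1822 L/s; C = (1590·0.9800 + 232.0·39.60)/1822 = 5.898 mg/L.
After outfall 2: Q = 1822 + 50.70 = 1873 L/s; C = (1822·5.898 + 50.70·8.100)/1873 = 5.957 mg/L.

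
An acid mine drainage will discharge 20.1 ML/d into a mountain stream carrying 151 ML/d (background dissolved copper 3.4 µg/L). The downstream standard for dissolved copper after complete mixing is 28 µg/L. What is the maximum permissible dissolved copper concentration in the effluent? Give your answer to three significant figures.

At the limit, (Qr·Cr + Qe·Cₑ)/(Qr + Qe) = 28:
Cₑ = (171.1·28 − 151.0·3.400) / 20.10 = 212.8 µg/L.

213 µg/L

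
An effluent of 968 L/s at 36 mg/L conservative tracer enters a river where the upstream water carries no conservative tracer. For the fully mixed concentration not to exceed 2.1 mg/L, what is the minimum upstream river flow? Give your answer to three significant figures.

Set C_mix = 2.1: (Q·0 + 968.0·36.00) / (Q + 968.0) = 2.1
→ Q = 968.0·(36.00 − 2.1)/(2.1 − 0) = 15630 L/s.

15600 L/s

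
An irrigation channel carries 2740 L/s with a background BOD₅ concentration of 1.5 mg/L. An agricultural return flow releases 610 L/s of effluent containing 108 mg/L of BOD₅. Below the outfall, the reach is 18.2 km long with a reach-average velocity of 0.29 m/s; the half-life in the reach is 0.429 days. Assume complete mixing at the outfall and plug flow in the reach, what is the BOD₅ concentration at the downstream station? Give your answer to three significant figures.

6.46 mg/L

Conservation of mass: C = (2740·1.500 + 610.0·108.0) / 3350 = 69990/3350 = 20.89 mg/L.
Travel time t = 18.2·1000 / 0.29 = 62760 s = 17.43 h.
Half-life 0.429 d → k = ln 2 / 0.429 = 1.616 d⁻¹.
Decay over the reach: 20.89·exp(−kt) = 20.89·0.3092 = 6.461 mg/L.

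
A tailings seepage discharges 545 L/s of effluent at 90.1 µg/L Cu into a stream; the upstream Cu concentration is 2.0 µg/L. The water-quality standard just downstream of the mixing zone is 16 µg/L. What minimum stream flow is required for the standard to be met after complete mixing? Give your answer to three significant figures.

Set C_mix = 16: (Q·2.000 + 545.0·90.10) / (Q + 545.0) = 16
→ Q = 545.0·(90.10 − 16)/(16 − 2.000) = 2885 L/s.

2880 L/s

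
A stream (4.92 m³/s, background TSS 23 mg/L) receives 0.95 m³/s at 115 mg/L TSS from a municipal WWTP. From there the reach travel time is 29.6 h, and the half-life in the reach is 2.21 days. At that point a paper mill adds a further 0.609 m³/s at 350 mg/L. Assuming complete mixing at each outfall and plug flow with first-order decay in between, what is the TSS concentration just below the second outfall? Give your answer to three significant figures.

56.2 mg/L

Mixed concentration C = ΣQC/ΣQ = (4.920·23.00 + 0.9500·115.0) / 5.870 = 222.4/5.870 = 37.89 mg/L; combined flow 5.870 m³/s.
Half-life 2.21 d → k = ln 2 / 2.21 = 0.3136 d⁻¹.
After decay, C = 37.89 × e^(−kt) = 37.89 × 0.6792 = 25.73 mg/L.
At the second outfall, C = (5.870·25.73 + 0.6090·350.0) / (5.870 + 0.6090) = 56.21 mg/L.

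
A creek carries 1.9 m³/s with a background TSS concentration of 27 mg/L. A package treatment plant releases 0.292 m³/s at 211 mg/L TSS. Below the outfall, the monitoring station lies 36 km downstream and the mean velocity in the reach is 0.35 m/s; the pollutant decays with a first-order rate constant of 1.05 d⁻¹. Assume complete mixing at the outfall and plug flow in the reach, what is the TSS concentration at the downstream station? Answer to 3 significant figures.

Flow-weighted average: C = (1.900·27.00 + 0.2920·211.0) / 2.192 = 112.9/2.192 = 51.51 mg/L.
Travel time t = 36·1000 / 0.35 = 102900 s = 28.57 h.
After decay, C = 51.51 × e^(−kt) = 51.51 × 0.2865 = 14.76 mg/L.

14.8 mg/L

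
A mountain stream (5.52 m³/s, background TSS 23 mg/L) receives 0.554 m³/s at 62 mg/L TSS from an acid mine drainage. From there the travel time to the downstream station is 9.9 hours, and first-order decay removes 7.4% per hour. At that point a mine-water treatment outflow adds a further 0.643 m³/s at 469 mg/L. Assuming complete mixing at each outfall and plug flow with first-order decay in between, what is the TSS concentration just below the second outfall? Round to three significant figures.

56.1 mg/L

After mixing, C = (5.520·23.00 + 0.5540·62.00) / 6.074 = 161.3/6.074 = 26.56 mg/L; combined flow 6.074 m³/s.
7.4%/h lost → k = −ln(1 − 0.074) = 0.07688 h⁻¹.
Applying C = C₀e^(−kt): 26.56 × 0.4671 = 12.41 mg/L.
At the second outfall, C = (6.074·12.41 + 0.6430·469.0) / (6.074 + 0.6430) = 56.11 mg/L.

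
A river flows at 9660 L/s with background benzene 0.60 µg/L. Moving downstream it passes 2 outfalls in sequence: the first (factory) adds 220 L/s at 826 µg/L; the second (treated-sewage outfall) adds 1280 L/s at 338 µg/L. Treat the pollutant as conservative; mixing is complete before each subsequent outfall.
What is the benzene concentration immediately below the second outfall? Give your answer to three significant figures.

55.6 µg/L

Outfall 1: combined Q = 9880 L/s; C = (9660·0.6000 + 220.0·826.0)/9880 = 18.98 µg/L.
Outfall 2: combined Q = 11160 L/s; C = (9880·18.98 + 1280·338.0)/11160 = 55.57 µg/L.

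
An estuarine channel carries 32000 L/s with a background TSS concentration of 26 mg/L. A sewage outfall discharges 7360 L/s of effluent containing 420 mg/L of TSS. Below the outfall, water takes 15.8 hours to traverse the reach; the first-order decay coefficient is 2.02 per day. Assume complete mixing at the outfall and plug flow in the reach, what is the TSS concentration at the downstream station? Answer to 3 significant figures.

26.4 mg/L

Conservation of mass: C = (32000·26.00 + 7360·420.0) / 39360 = 3923000/39360 = 99.67 mg/L.
Applying C = C₀e^(−kt): 99.67 × 0.2645 = 26.37 mg/L.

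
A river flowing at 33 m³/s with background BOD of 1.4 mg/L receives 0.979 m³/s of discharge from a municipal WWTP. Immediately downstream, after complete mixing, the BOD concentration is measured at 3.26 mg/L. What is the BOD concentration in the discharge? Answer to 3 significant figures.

66.0 mg/L

Mass balance: 33.00·1.400 + 0.9790·Cₑ = 33.98·3.260
→ Cₑ = (33.98·3.260 − 33.00·1.400) / 0.9790 = 65.96 mg/L.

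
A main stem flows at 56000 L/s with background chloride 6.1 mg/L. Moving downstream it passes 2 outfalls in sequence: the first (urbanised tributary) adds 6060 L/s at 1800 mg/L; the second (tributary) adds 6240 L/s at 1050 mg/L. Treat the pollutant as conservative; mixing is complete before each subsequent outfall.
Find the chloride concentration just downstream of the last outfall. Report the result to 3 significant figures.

261 mg/L

Outfall 1: combined Q = 62060 L/s; C = (56000·6.100 + 6060·1800)/62060 = 181.3 mg/L.
Outfall 2: combined Q = 68300 L/s; C = (62060·181.3 + 6240·1050)/68300 = 260.6 mg/L.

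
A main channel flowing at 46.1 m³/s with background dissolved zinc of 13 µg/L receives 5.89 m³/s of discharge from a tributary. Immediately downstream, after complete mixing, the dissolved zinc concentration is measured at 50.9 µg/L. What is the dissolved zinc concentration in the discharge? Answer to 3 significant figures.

Mass balance: 46.10·13.00 + 5.890·Cₑ = 51.99·50.90
→ Cₑ = (51.99·50.90 − 46.10·13.00) / 5.890 = 347.5 µg/L.

348 µg/L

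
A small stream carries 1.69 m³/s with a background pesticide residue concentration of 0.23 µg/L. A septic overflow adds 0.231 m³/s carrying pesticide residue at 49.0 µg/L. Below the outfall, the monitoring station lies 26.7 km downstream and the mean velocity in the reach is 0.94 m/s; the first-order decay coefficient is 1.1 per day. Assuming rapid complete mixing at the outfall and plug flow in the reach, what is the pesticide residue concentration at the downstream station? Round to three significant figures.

Mixed concentration C = ΣQC/ΣQ = (1.690·0.2300 + 0.2310·49.00) / 1.921 = 11.71/1.921 = 6.095 µg/L.
Travel time t = 26.7·1000 / 0.94 = 28400 s = 7.890 h.
Decay over the reach: 6.095·exp(−kt) = 6.095·0.6965 = 4.245 µg/L.

4.25 µg/L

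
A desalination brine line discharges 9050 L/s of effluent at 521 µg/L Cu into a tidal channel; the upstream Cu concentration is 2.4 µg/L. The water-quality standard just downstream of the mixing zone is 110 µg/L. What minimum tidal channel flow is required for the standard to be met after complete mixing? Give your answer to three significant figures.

34600 L/s

Set C_mix = 110: (Q·2.400 + 9050·521.0) / (Q + 9050) = 110
→ Q = 9050·(521.0 − 110)/(110 − 2.400) = 34570 L/s.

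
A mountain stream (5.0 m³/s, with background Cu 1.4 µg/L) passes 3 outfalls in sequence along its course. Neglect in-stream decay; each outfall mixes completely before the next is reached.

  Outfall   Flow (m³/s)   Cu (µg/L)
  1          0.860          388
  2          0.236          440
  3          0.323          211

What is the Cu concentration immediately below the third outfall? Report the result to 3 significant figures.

79.9 µg/L

Outfall 1: combined Q = 5.860 m³/s; C = (5.000·1.400 + 0.8600·388.0)/5.860 = 58.14 µg/L.
Outfall 2: combined Q = 6.096 m³/s; C = (5.860·58.14 + 0.2360·440.0)/6.096 = 72.92 µg/L.
Outfall 3: combined Q = 6.419 m³/s; C = (6.096·72.92 + 0.3230·211.0)/6.419 = 79.87 µg/L.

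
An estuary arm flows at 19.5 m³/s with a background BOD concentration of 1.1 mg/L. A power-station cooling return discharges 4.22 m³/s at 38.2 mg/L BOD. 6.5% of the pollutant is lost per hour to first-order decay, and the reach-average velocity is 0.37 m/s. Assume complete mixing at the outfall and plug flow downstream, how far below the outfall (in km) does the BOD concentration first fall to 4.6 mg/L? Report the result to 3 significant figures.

10.2 km

Flow-weighted average: C = (19.50·1.100 + 4.220·38.20) / 23.72 = 182.7/23.72 = 7.700 mg/L.
6.5%/h lost → k = −ln(1 − 0.065) = 0.06721 h⁻¹.
Set 7.700·exp(−k·t) = 4.6 → t = ln(7.700/4.6)/k = 27600 s = 7.666 h.
Distance = v·t = 0.37·27600 = 10210 m = 10.21 km.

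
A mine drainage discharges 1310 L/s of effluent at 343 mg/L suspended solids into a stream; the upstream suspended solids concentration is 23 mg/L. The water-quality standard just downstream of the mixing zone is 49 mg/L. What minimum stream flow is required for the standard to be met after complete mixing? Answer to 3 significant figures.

14800 L/s

Set C_mix = 49: (Q·23.00 + 1310·343.0) / (Q + 1310) = 49
→ Q = 1310·(343.0 − 49)/(49 − 23.00) = 14810 L/s.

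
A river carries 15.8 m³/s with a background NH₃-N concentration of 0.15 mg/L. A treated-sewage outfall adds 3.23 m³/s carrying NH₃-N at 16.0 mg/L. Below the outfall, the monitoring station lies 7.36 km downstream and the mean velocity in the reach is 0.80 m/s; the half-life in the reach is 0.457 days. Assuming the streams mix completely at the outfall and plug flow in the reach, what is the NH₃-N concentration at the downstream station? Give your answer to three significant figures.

2.42 mg/L

Mixed concentration C = ΣQC/ΣQ = (15.80·0.1500 + 3.230·16.00) / 19.03 = 54.05/19.03 = 2.840 mg/L.
Travel time t = 7.36·1000 / 0.80 = 9200 s = 2.556 h.
Half-life 0.457 d → k = ln 2 / 0.457 = 1.517 d⁻¹.
After decay, C = 2.840 × e^(−kt) = 2.840 × 0.8509 = 2.417 mg/L.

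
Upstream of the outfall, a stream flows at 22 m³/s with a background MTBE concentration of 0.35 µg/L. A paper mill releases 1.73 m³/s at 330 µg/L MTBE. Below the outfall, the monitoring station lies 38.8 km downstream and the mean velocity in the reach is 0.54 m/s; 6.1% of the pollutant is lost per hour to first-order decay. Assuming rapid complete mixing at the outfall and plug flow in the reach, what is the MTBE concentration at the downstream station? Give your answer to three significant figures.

6.94 µg/L

Mixed concentration C = ΣQC/ΣQ = (22.00·0.3500 + 1.730·330.0) / 23.73 = 578.6/23.73 = 24.38 µg/L.
Travel time t = 38.8·1000 / 0.54 = 71850 s = 19.96 h.
6.1%/h lost → k = −ln(1 − 0.061) = 0.06294 h⁻¹.
After decay, C = 24.38 × e^(−kt) = 24.38 × 0.2847 = 6.943 µg/L.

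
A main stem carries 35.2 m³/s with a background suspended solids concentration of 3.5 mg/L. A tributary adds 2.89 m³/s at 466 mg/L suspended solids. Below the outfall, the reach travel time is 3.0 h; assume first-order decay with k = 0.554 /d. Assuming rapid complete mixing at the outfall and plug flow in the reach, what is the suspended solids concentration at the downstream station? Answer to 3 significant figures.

Flow-weighted average: C = (35.20·3.500 + 2.890·466.0) / 38.09 = 1470/38.09 = 38.59 mg/L.
After decay, C = 38.59 × e^(−kt) = 38.59 × 0.9331 = 36.01 mg/L.

36.0 mg/L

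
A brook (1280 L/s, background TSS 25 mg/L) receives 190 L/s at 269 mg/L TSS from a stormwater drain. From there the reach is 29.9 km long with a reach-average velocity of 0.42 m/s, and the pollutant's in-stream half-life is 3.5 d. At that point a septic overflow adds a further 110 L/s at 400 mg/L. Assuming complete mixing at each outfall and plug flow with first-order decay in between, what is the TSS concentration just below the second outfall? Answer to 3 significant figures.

72.5 mg/L

Mass balance: C = (1280·25.00 + 190.0·269.0) / 1470 = 83110/1470 = 56.54 mg/L; combined flow 1470 L/s.
Travel time t = 29.9·1000 / 0.42 = 71190 s = 19.78 h.
Half-life 3.5 d → k = ln 2 / 3.5 = 0.1980 d⁻¹.
After decay, C = 56.54 × e^(−kt) = 56.54 × 0.8494 = 48.03 mg/L.
At the second outfall, C = (1470·48.03 + 110.0·400.0) / (1470 + 110.0) = 72.53 mg/L.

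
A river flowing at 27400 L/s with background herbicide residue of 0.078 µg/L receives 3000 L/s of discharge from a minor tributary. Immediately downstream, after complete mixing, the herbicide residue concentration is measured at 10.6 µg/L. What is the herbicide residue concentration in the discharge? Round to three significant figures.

107 µg/L

Mass balance: 27400·0.07800 + 3000·Cₑ = 30400·10.60
→ Cₑ = (30400·10.60 − 27400·0.07800) / 3000 = 106.7 µg/L.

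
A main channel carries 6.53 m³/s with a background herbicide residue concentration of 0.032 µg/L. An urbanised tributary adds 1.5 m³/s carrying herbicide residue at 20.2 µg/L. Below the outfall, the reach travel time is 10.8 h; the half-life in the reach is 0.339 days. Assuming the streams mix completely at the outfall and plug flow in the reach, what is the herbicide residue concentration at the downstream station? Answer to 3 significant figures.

Mixed concentration C = ΣQC/ΣQ = (6.530·0.03200 + 1.500·20.20) / 8.030 = 30.51/8.030 = 3.799 µg/L.
Half-life 0.339 d → k = ln 2 / 0.339 = 2.045 d⁻¹.
After decay, C = 3.799 × e^(−kt) = 3.799 × 0.3985 = 1.514 µg/L.

1.51 µg/L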